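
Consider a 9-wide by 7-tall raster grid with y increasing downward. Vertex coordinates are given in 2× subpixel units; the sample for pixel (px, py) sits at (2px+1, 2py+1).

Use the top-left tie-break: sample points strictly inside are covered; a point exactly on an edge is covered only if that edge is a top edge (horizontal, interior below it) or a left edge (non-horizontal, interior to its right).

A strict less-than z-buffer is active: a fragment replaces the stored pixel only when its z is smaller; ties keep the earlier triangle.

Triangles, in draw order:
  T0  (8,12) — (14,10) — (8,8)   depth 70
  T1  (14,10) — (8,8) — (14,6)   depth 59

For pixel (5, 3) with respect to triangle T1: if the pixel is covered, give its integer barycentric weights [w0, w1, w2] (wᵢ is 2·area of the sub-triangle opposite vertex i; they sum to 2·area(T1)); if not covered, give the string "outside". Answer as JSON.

T0:
  2·area = 24  (B↔C swapped to make it positive)
  edge (8, 12)→(8, 8): d=(0,-4) top-left  bias=+0
  edge (8, 8)→(14, 10): d=(6,2) right/bottom  bias=-1
  edge (14, 10)→(8, 12): d=(-6,2) right/bottom  bias=-1
    (2,3)@(5, 7): e=[-12,0,36] → ·  [on edge]
    (4,4)@(9, 9): e=[4,4,16] → █
    (5,4)@(11, 9): e=[12,0,12] → ·  [on edge]
    (8,4)@(17, 9): e=[36,-12,0] → ·  [on edge]
    (4,5)@(9, 11): e=[4,16,4] → █
    (5,5)@(11, 11): e=[12,12,0] → ·  [on edge]
    (8,5)@(17, 11): e=[36,0,-12] → ·  [on edge]
    (2,6)@(5, 13): e=[-12,36,0] → ·  [on edge]
    (4,6)@(9, 13): e=[4,28,-8] → ·
  covered (2 px):
    · · · · · · · · ·
    · · · · · · · · ·
    · · · · · · · · ·
    · · · · · · · · ·
    · · · · █ · · · ·
    · · · · █ · · · ·
    · · · · · · · · ·
T1:
  2·area = 24
  edge (14, 10)→(8, 8): d=(-6,-2) top-left  bias=+0
  edge (8, 8)→(14, 6): d=(6,-2) top-left  bias=+0
  edge (14, 6)→(14, 10): d=(0,4) right/bottom  bias=-1
    (8,2)@(17, 5): e=[36,0,-12] → ·  [on edge]
    (2,3)@(5, 7): e=[0,-12,36] → ·  [on edge]
    (5,3)@(11, 7): e=[12,0,12] → █  [on edge]
    (6,3)@(13, 7): e=[16,4,4] → █
    (7,3)@(15, 7): e=[20,8,-4] → ·
    (2,4)@(5, 9): e=[-12,0,36] → ·  [on edge]
    (5,4)@(11, 9): e=[0,12,12] → █  [on edge]
    (7,4)@(15, 9): e=[8,20,-4] → ·
    (5,5)@(11, 11): e=[-12,24,12] → ·
    (6,5)@(13, 11): e=[-8,28,4] → ·
    (8,5)@(17, 11): e=[0,36,-12] → ·  [on edge]
  covered (4 px):
    · · · · · · · · ·
    · · · · · · · · ·
    · · · · · · · · ·
    · · · · · █ █ · ·
    · · · · · █ █ · ·
    · · · · · · · · ·
    · · · · · · · · ·

Final: [0,12,12]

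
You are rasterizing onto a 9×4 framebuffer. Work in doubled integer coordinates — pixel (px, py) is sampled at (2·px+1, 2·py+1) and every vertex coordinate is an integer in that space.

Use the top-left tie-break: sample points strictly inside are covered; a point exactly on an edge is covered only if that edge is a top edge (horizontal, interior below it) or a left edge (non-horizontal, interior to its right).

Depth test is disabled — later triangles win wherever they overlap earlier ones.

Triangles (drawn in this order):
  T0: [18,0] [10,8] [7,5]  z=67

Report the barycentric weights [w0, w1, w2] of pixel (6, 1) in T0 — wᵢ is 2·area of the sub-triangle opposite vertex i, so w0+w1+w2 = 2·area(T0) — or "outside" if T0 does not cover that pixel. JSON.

T0:
  2·area = 48
  edge (18, 0)→(10, 8): d=(-8,8) right/bottom  bias=-1
  edge (10, 8)→(7, 5): d=(-3,-3) top-left  bias=+0
  edge (7, 5)→(18, 0): d=(11,-5) top-left  bias=+0
    (1,0)@(3, 1): e=[112,0,-64] → ·  [on edge]
    (8,0)@(17, 1): e=[0,42,6] → ·  [on edge]
    (2,1)@(5, 3): e=[80,0,-32] → ·  [on edge]
    (6,1)@(13, 3): e=[16,24,8] → █
    (7,1)@(15, 3): e=[0,30,18] → ·  [on edge]
    (3,2)@(7, 5): e=[48,0,0] → █  [on edge]
    (4,2)@(9, 5): e=[32,6,10] → █
    (5,2)@(11, 5): e=[16,12,20] → █
    (6,2)@(13, 5): e=[0,18,30] → ·  [on edge]
    (3,3)@(7, 7): e=[32,-6,22] → ·
    (4,3)@(9, 7): e=[16,0,32] → █  [on edge]
    (5,3)@(11, 7): e=[0,6,42] → ·  [on edge]
  covered (5 px):
    · · · · · · · · ·
    · · · · · · █ · ·
    · · · █ █ █ · · ·
    · · · · █ · · · ·

Answer: [24,8,16]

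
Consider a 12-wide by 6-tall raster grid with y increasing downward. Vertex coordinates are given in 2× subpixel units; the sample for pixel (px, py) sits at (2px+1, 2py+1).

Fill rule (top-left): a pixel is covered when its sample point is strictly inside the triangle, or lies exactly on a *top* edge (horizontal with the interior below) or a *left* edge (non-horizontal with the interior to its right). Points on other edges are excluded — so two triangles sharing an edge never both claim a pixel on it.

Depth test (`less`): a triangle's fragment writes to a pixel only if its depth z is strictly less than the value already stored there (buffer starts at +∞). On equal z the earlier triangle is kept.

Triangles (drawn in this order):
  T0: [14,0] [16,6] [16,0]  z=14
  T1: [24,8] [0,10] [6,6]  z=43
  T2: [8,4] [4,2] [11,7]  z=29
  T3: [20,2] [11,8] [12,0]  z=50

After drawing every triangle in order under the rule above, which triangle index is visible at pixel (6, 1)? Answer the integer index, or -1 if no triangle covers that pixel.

T0:
  2·area = 12  (B↔C swapped to make it positive)
  edge (14, 0)→(16, 0): d=(2,0) top-left  bias=+0
  edge (16, 0)→(16, 6): d=(0,6) right/bottom  bias=-1
  edge (16, 6)→(14, 0): d=(-2,-6) top-left  bias=+0
    (7,0)@(15, 1): e=[2,6,4] → █
    (8,0)@(17, 1): e=[2,-6,16] → ·
    (7,1)@(15, 3): e=[6,6,0] → █  [on edge]
    (8,1)@(17, 3): e=[6,-6,12] → ·
    (7,2)@(15, 5): e=[10,6,-4] → ·
    (8,4)@(17, 9): e=[18,-6,0] → ·  [on edge]
  covered (2 px):
    · · · · · · · █ · · · ·
    · · · · · · · █ · · · ·
    · · · · · · · · · · · ·
    · · · · · · · · · · · ·
    · · · · · · · · · · · ·
    · · · · · · · · · · · ·
T1:
  2·area = 84
  edge (24, 8)→(0, 10): d=(-24,2) right/bottom  bias=-1
  edge (0, 10)→(6, 6): d=(6,-4) top-left  bias=+0
  edge (6, 6)→(24, 8): d=(18,2) right/bottom  bias=-1
    (2,3)@(5, 7): e=[62,2,20] → █
    (3,3)@(7, 7): e=[58,10,16] → █
    (4,3)@(9, 7): e=[54,18,12] → █
    (5,3)@(11, 7): e=[50,26,8] → █
    (6,3)@(13, 7): e=[46,34,4] → █
    (7,3)@(15, 7): e=[42,42,0] → ·  [on edge]
    (1,4)@(3, 9): e=[18,6,60] → █
    (6,4)@(13, 9): e=[-2,46,40] → ·
    (1,5)@(3, 11): e=[-30,18,96] → ·
    (2,5)@(5, 11): e=[-34,26,92] → ·
    (3,5)@(7, 11): e=[-38,34,88] → ·
    (4,5)@(9, 11): e=[-42,42,84] → ·
  covered (10 px):
    · · · · · · · · · · · ·
    · · · · · · · · · · · ·
    · · · · · · · · · · · ·
    · · █ █ █ █ █ · · · · ·
    · █ █ █ █ █ · · · · · ·
    · · · · · · · · · · · ·
T2:
  2·area = 6  (B↔C swapped to make it positive)
  edge (8, 4)→(11, 7): d=(3,3) right/bottom  bias=-1
  edge (11, 7)→(4, 2): d=(-7,-5) top-left  bias=+0
  edge (4, 2)→(8, 4): d=(4,2) right/bottom  bias=-1
    (2,0)@(5, 1): e=[0,12,-6] → ·  [on edge]
    (3,1)@(7, 3): e=[0,8,-2] → ·  [on edge]
    (4,2)@(9, 5): e=[0,4,2] → ·  [on edge]
    (5,3)@(11, 7): e=[0,0,6] → ·  [on edge]
    (6,4)@(13, 9): e=[0,-4,10] → ·  [on edge]
    (7,5)@(15, 11): e=[0,-8,14] → ·  [on edge]
  covered (0 px):
    · · · · · · · · · · · ·
    · · · · · · · · · · · ·
    · · · · · · · · · · · ·
    · · · · · · · · · · · ·
    · · · · · · · · · · · ·
    · · · · · · · · · · · ·
T3:
  2·area = 66
  edge (20, 2)→(11, 8): d=(-9,6) right/bottom  bias=-1
  edge (11, 8)→(12, 0): d=(1,-8) top-left  bias=+0
  edge (12, 0)→(20, 2): d=(8,2) right/bottom  bias=-1
    (6,0)@(13, 1): e=[51,9,6] → █
    (7,0)@(15, 1): e=[39,25,2] → █
    (8,0)@(17, 1): e=[27,41,-2] → ·
    (6,1)@(13, 3): e=[33,11,22] → █
    (8,1)@(17, 3): e=[9,43,14] → █
    (9,1)@(19, 3): e=[-3,59,10] → ·
    (6,2)@(13, 5): e=[15,13,38] → █
    (8,2)@(17, 5): e=[-9,45,30] → ·
    (6,3)@(13, 7): e=[-3,15,54] → ·
    (7,3)@(15, 7): e=[-15,31,50] → ·
  covered (7 px):
    · · · · · · █ █ · · · ·
    · · · · · · █ █ █ · · ·
    · · · · · · █ █ · · · ·
    · · · · · · · · · · · ·
    · · · · · · · · · · · ·
    · · · · · · · · · · · ·

Z-buffer (winner per pixel, '.' = empty):
  . . . . . . 3 0 . . . .
  . . . . . . 3 0 3 . . .
  . . . . . . 3 3 . . . .
  . . 1 1 1 1 1 . . . . .
  . 1 1 1 1 1 . . . . . .
  . . . . . . . . . . . .

Answer: 3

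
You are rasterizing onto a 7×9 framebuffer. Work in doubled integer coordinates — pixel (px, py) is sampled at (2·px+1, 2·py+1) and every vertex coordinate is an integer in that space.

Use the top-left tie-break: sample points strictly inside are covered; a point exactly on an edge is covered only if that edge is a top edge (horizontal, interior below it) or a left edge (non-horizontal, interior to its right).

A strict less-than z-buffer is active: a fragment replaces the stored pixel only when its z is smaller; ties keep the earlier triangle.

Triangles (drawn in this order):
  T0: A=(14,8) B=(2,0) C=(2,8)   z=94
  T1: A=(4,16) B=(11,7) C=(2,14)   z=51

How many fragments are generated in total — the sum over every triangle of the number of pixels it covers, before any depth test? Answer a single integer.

T0:
  2·area = 96  (B↔C swapped to make it positive)
  edge (14, 8)→(2, 8): d=(-12,0) right/bottom  bias=-1
  edge (2, 8)→(2, 0): d=(0,-8) top-left  bias=+0
  edge (2, 0)→(14, 8): d=(12,8) right/bottom  bias=-1
    (1,0)@(3, 1): e=[84,8,4] → X
    (2,0)@(5, 1): e=[84,24,-12] → .
    (1,1)@(3, 3): e=[60,8,28] → X
    (2,1)@(5, 3): e=[60,24,12] → X
    (3,1)@(7, 3): e=[60,40,-4] → .
    (1,2)@(3, 5): e=[36,8,52] → X
    (3,2)@(7, 5): e=[36,40,20] → X
    (4,2)@(9, 5): e=[36,56,4] → X
    (5,2)@(11, 5): e=[36,72,-12] → .
    (1,3)@(3, 7): e=[12,8,76] → X
    (5,3)@(11, 7): e=[12,72,12] → X
    (6,3)@(13, 7): e=[12,88,-4] → .
  covered (12 px):
    . X . . . . .
    . X X . . . .
    . X X X X . .
    . X X X X X .
    . . . . . . .
    . . . . . . .
    . . . . . . .
    . . . . . . .
    . . . . . . .
T1:
  2·area = 32  (B↔C swapped to make it positive)
  edge (4, 16)→(2, 14): d=(-2,-2) top-left  bias=+0
  edge (2, 14)→(11, 7): d=(9,-7) top-left  bias=+0
  edge (11, 7)→(4, 16): d=(-7,9) right/bottom  bias=-1
    (5,3)@(11, 7): e=[32,0,0] → .  [on edge]
    (4,4)@(9, 9): e=[24,4,4] → X
    (5,4)@(11, 9): e=[28,18,-14] → .
    (3,5)@(7, 11): e=[16,8,8] → X
    (4,5)@(9, 11): e=[20,22,-10] → .
    (0,6)@(1, 13): e=[0,-16,48] → .  [on edge]
    (2,6)@(5, 13): e=[8,12,12] → X
    (3,6)@(7, 13): e=[12,26,-6] → .
    (1,7)@(3, 15): e=[0,16,16] → X  [on edge]
    (2,7)@(5, 15): e=[4,30,-2] → .
    (1,8)@(3, 17): e=[-4,34,2] → .
    (2,8)@(5, 17): e=[0,48,-16] → .  [on edge]
  covered (4 px):
    . . . . . . .
    . . . . . . .
    . . . . . . .
    . . . . . . .
    . . . . X . .
    . . . X . . .
    . . X . . . .
    . X . . . . .
    . . . . . . .

Result: 16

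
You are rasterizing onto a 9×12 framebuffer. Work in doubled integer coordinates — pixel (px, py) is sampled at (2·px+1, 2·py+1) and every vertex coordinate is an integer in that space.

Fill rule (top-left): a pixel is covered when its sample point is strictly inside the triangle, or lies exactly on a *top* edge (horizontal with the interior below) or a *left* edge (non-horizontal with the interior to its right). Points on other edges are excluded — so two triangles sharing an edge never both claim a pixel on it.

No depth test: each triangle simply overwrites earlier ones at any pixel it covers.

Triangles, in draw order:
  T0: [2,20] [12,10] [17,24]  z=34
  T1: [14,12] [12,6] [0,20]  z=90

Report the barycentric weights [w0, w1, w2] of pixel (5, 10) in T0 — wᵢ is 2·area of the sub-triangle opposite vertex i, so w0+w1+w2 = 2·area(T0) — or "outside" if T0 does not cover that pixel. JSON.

T0:
  2·area = 190
  edge (2, 20)→(12, 10): d=(10,-10) top-left  bias=+0
  edge (12, 10)→(17, 24): d=(5,14) right/bottom  bias=-1
  edge (17, 24)→(2, 20): d=(-15,-4) top-left  bias=+0
    (8,2)@(17, 5): e=[0,-95,285] → .  [on edge]
    (7,3)@(15, 7): e=[0,-57,247] → .  [on edge]
    (6,4)@(13, 9): e=[0,-19,209] → .  [on edge]
    (5,5)@(11, 11): e=[0,19,171] → X  [on edge]
    (6,5)@(13, 11): e=[20,-9,179] → .
    (4,6)@(9, 13): e=[0,57,133] → X  [on edge]
    (6,6)@(13, 13): e=[40,1,149] → X
    (7,6)@(15, 13): e=[60,-27,157] → .
    (3,7)@(7, 15): e=[0,95,95] → X  [on edge]
    (7,7)@(15, 15): e=[80,-17,127] → .
    (2,8)@(5, 17): e=[0,133,57] → X  [on edge]
    (7,8)@(15, 17): e=[100,-7,97] → .
    (1,9)@(3, 19): e=[0,171,19] → X  [on edge]
    (0,10)@(1, 21): e=[0,209,-19] → .  [on edge]
  covered (26 px):
    . . . . . . . . .
    . . . . . . . . .
    . . . . . . . . .
    . . . . . . . . .
    . . . . . . . . .
    . . . . . X . . .
    . . . . X X X . .
    . . . X X X X . .
    . . X X X X X . .
    . X X X X X X X .
    . . . X X X X X .
    . . . . . . . X .
T1:
  2·area = 100  (B↔C swapped to make it positive)
  edge (14, 12)→(0, 20): d=(-14,8) right/bottom  bias=-1
  edge (0, 20)→(12, 6): d=(12,-14) top-left  bias=+0
  edge (12, 6)→(14, 12): d=(2,6) right/bottom  bias=-1
    (5,1)@(11, 3): e=[150,-50,0] → .  [on edge]
    (5,4)@(11, 9): e=[66,22,12] → X
    (6,4)@(13, 9): e=[50,50,0] → .  [on edge]
    (4,5)@(9, 11): e=[54,18,28] → X
    (6,5)@(13, 11): e=[22,74,4] → X
    (7,5)@(15, 11): e=[6,102,-8] → .
    (3,6)@(7, 13): e=[42,14,44] → X
    (6,6)@(13, 13): e=[-6,98,8] → .
    (2,7)@(5, 15): e=[30,10,60] → X
    (4,7)@(9, 15): e=[-2,66,36] → .
    (5,7)@(11, 15): e=[-18,94,24] → .
    (7,7)@(15, 15): e=[-50,150,0] → .  [on edge]
    (8,10)@(17, 21): e=[-150,250,0] → .  [on edge]
  covered (12 px):
    . . . . . . . . .
    . . . . . . . . .
    . . . . . . . . .
    . . . . . . . . .
    . . . . . X . . .
    . . . . X X X . .
    . . . X X X . . .
    . . X X . . . . .
    . X X . . . . . .
    X . . . . . . . .
    . . . . . . . . .
    . . . . . . . . .

Answer: [69,21,100]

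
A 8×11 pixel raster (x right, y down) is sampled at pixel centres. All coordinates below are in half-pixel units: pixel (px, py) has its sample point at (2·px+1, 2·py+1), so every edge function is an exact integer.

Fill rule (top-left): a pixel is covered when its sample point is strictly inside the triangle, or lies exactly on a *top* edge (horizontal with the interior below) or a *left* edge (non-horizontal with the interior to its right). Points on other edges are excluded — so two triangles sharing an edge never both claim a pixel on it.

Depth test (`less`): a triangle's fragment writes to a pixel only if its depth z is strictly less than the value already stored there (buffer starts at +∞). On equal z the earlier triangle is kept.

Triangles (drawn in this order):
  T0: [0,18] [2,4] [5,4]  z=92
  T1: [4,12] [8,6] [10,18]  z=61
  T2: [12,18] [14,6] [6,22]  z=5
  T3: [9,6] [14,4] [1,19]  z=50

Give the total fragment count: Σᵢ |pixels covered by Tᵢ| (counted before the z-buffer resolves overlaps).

T0:
  2·area = 42
  edge (0, 18)→(2, 4): d=(2,-14) top-left  bias=+0
  edge (2, 4)→(5, 4): d=(3,0) top-left  bias=+0
  edge (5, 4)→(0, 18): d=(-5,14) right/bottom  bias=-1
    (1,2)@(3, 5): e=[16,3,23] → █
    (2,2)@(5, 5): e=[44,3,-5] → ·
    (1,3)@(3, 7): e=[20,9,13] → █
    (2,3)@(5, 7): e=[48,9,-15] → ·
    (1,4)@(3, 9): e=[24,15,3] → █
    (2,4)@(5, 9): e=[52,15,-25] → ·
    (0,5)@(1, 11): e=[0,21,21] → █  [on edge]
    (1,5)@(3, 11): e=[28,21,-7] → ·
    (0,6)@(1, 13): e=[4,27,11] → █
    (1,6)@(3, 13): e=[32,27,-17] → ·
    (0,7)@(1, 15): e=[8,33,1] → █
    (1,7)@(3, 15): e=[36,33,-27] → ·
  covered (6 px):
    · · · · · · · ·
    · · · · · · · ·
    · █ · · · · · ·
    · █ · · · · · ·
    · █ · · · · · ·
    █ · · · · · · ·
    █ · · · · · · ·
    █ · · · · · · ·
    · · · · · · · ·
    · · · · · · · ·
    · · · · · · · ·
T1:
  2·area = 60
  edge (4, 12)→(8, 6): d=(4,-6) top-left  bias=+0
  edge (8, 6)→(10, 18): d=(2,12) right/bottom  bias=-1
  edge (10, 18)→(4, 12): d=(-6,-6) top-left  bias=+0
    (0,4)@(1, 9): e=[-30,90,0] → ·  [on edge]
    (3,4)@(7, 9): e=[6,18,36] → █
    (4,4)@(9, 9): e=[18,-6,48] → ·
    (1,5)@(3, 11): e=[-10,70,0] → ·  [on edge]
    (2,5)@(5, 11): e=[2,46,12] → █
    (4,5)@(9, 11): e=[26,-2,36] → ·
    (2,6)@(5, 13): e=[10,50,0] → █  [on edge]
    (4,6)@(9, 13): e=[34,2,24] → █
    (5,6)@(11, 13): e=[46,-22,36] → ·
    (2,7)@(5, 15): e=[18,54,-12] → ·
    (3,7)@(7, 15): e=[30,30,0] → █  [on edge]
    (5,7)@(11, 15): e=[54,-18,24] → ·
    (4,8)@(9, 17): e=[50,10,0] → █  [on edge]
    (5,9)@(11, 19): e=[70,-10,0] → ·  [on edge]
    (6,10)@(13, 21): e=[90,-30,0] → ·  [on edge]
  covered (9 px):
    · · · · · · · ·
    · · · · · · · ·
    · · · · · · · ·
    · · · · · · · ·
    · · · █ · · · ·
    · · █ █ · · · ·
    · · █ █ █ · · ·
    · · · █ █ · · ·
    · · · · █ · · ·
    · · · · · · · ·
    · · · · · · · ·
T2:
  2·area = 64  (B↔C swapped to make it positive)
  edge (12, 18)→(6, 22): d=(-6,4) right/bottom  bias=-1
  edge (6, 22)→(14, 6): d=(8,-16) top-left  bias=+0
  edge (14, 6)→(12, 18): d=(-2,12) right/bottom  bias=-1
    (6,4)@(13, 9): e=[50,8,6] → █
    (7,4)@(15, 9): e=[42,40,-18] → ·
    (6,5)@(13, 11): e=[38,24,2] → █
    (7,5)@(15, 11): e=[30,56,-22] → ·
    (5,6)@(11, 13): e=[34,8,22] → █
    (6,6)@(13, 13): e=[26,40,-2] → ·
    (5,7)@(11, 15): e=[22,24,18] → █
    (6,7)@(13, 15): e=[14,56,-6] → ·
    (4,8)@(9, 17): e=[18,8,38] → █
    (6,8)@(13, 17): e=[2,72,-10] → ·
    (4,9)@(9, 19): e=[6,24,34] → █
    (5,9)@(11, 19): e=[-2,56,10] → ·
  covered (8 px):
    · · · · · · · ·
    · · · · · · · ·
    · · · · · · · ·
    · · · · · · · ·
    · · · · · · █ ·
    · · · · · · █ ·
    · · · · · █ · ·
    · · · · · █ · ·
    · · · · █ █ · ·
    · · · · █ · · ·
    · · · █ · · · ·
T3:
  2·area = 49
  edge (9, 6)→(14, 4): d=(5,-2) top-left  bias=+0
  edge (14, 4)→(1, 19): d=(-13,15) right/bottom  bias=-1
  edge (1, 19)→(9, 6): d=(8,-13) top-left  bias=+0
    (6,2)@(13, 5): e=[3,2,44] → █
    (7,2)@(15, 5): e=[7,-28,70] → ·
    (4,3)@(9, 7): e=[5,36,8] → █
    (5,3)@(11, 7): e=[9,6,34] → █
    (6,3)@(13, 7): e=[13,-24,60] → ·
    (4,4)@(9, 9): e=[15,10,24] → █
    (5,4)@(11, 9): e=[19,-20,50] → ·
    (3,5)@(7, 11): e=[21,14,14] → █
    (4,5)@(9, 11): e=[25,-16,40] → ·
    (2,6)@(5, 13): e=[27,18,4] → █
    (3,6)@(7, 13): e=[31,-12,30] → ·
    (2,7)@(5, 15): e=[37,-8,20] → ·
    (0,9)@(1, 19): e=[49,0,0] → ·  [on edge]
  covered (6 px):
    · · · · · · · ·
    · · · · · · · ·
    · · · · · · █ ·
    · · · · █ █ · ·
    · · · · █ · · ·
    · · · █ · · · ·
    · · █ · · · · ·
    · · · · · · · ·
    · · · · · · · ·
    · · · · · · · ·
    · · · · · · · ·

Answer: 29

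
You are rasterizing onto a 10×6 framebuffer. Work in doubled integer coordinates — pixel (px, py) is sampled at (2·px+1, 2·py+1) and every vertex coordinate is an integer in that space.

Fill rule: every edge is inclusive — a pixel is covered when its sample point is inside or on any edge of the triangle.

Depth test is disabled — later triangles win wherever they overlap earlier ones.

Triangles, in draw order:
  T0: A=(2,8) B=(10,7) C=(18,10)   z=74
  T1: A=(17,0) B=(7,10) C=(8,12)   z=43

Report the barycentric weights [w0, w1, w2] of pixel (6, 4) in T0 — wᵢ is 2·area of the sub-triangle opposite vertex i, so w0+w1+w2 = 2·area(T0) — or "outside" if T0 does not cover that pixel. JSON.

T0:
  2·area = 32
  edge (2, 8)→(10, 7): d=(8,-1) inclusive
  edge (10, 7)→(18, 10): d=(8,3) inclusive
  edge (18, 10)→(2, 8): d=(-16,-2) inclusive
    (5,4)@(11, 9): e=[17,13,2] → #
    (6,4)@(13, 9): e=[19,7,6] → #
    (7,4)@(15, 9): e=[21,1,10] → #
    (8,4)@(17, 9): e=[23,-5,14] → ·
    (5,5)@(11, 11): e=[33,29,-30] → ·
    (6,5)@(13, 11): e=[35,23,-26] → ·
    (7,5)@(15, 11): e=[37,17,-22] → ·
  covered (3 px):
    · · · · · · · · · ·
    · · · · · · · · · ·
    · · · · · · · · · ·
    · · · · · · · · · ·
    · · · · · # # # · ·
    · · · · · · · · · ·
T1:
  2·area = 30  (B↔C swapped to make it positive)
  edge (17, 0)→(8, 12): d=(-9,12) inclusive
  edge (8, 12)→(7, 10): d=(-1,-2) inclusive
  edge (7, 10)→(17, 0): d=(10,-10) inclusive
    (6,2)@(13, 5): e=[3,17,10] → #
    (7,2)@(15, 5): e=[-21,21,30] → ·
    (5,3)@(11, 7): e=[9,11,10] → #
    (6,3)@(13, 7): e=[-15,15,30] → ·
    (4,4)@(9, 9): e=[15,5,10] → #
    (5,4)@(11, 9): e=[-9,9,30] → ·
    (4,5)@(9, 11): e=[-3,3,30] → ·
  covered (3 px):
    · · · · · · · · · ·
    · · · · · · · · · ·
    · · · · · · # · · ·
    · · · · · # · · · ·
    · · · · # · · · · ·
    · · · · · · · · · ·

Answer: [7,6,19]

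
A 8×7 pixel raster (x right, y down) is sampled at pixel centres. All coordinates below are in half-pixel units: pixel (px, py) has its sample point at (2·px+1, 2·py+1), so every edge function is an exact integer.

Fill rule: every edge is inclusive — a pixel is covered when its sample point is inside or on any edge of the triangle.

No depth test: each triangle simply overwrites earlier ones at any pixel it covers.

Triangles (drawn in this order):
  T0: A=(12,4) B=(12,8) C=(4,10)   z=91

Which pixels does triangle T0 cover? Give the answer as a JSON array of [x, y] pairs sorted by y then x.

T0:
  2·area = 32
  edge (12, 4)→(12, 8): d=(0,4) inclusive
  edge (12, 8)→(4, 10): d=(-8,2) inclusive
  edge (4, 10)→(12, 4): d=(8,-6) inclusive
    (5,2)@(11, 5): e=[4,26,2] → █
    (6,2)@(13, 5): e=[-4,22,14] → ·
    (4,3)@(9, 7): e=[12,14,6] → █
    (6,3)@(13, 7): e=[-4,6,30] → ·
    (3,4)@(7, 9): e=[20,2,10] → █
    (4,4)@(9, 9): e=[12,-2,22] → ·
    (5,4)@(11, 9): e=[4,-6,34] → ·
    (3,5)@(7, 11): e=[20,-14,26] → ·
  covered (4 px):
    · · · · · · · ·
    · · · · · · · ·
    · · · · · █ · ·
    · · · · █ █ · ·
    · · · █ · · · ·
    · · · · · · · ·
    · · · · · · · ·

Result: [[5,2],[4,3],[5,3],[3,4]]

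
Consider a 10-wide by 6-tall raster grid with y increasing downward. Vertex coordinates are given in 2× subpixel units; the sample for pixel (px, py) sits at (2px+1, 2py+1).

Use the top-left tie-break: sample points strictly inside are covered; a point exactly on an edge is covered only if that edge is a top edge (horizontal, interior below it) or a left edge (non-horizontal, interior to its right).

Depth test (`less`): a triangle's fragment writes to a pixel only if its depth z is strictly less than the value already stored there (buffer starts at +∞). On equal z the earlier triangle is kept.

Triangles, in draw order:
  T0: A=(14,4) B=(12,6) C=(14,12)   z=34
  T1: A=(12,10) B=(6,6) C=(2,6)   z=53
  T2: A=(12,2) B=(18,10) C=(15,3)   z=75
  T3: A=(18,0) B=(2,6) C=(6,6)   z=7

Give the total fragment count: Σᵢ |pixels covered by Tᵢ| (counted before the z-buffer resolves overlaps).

T0:
  2·area = 16  (B↔C swapped to make it positive)
  edge (14, 4)→(14, 12): d=(0,8) right/bottom  bias=-1
  edge (14, 12)→(12, 6): d=(-2,-6) top-left  bias=+0
  edge (12, 6)→(14, 4): d=(2,-2) top-left  bias=+0
    (8,0)@(17, 1): e=[-24,40,0] → .  [on edge]
    (5,1)@(11, 3): e=[24,0,-8] → .  [on edge]
    (7,1)@(15, 3): e=[-8,24,0] → .  [on edge]
    (6,2)@(13, 5): e=[8,8,0] → X  [on edge]
    (7,2)@(15, 5): e=[-8,20,4] → .
    (5,3)@(11, 7): e=[24,-8,0] → .  [on edge]
    (6,3)@(13, 7): e=[8,4,4] → X
    (7,3)@(15, 7): e=[-8,16,8] → .
    (4,4)@(9, 9): e=[40,-24,0] → .  [on edge]
    (6,4)@(13, 9): e=[8,0,8] → X  [on edge]
    (7,4)@(15, 9): e=[-8,12,12] → .
    (3,5)@(7, 11): e=[56,-40,0] → .  [on edge]
  covered (3 px):
    . . . . . . . . . .
    . . . . . . . . . .
    . . . . . . X . . .
    . . . . . . X . . .
    . . . . . . X . . .
    . . . . . . . . . .
T1:
  2·area = 16  (B↔C swapped to make it positive)
  edge (12, 10)→(2, 6): d=(-10,-4) top-left  bias=+0
  edge (2, 6)→(6, 6): d=(4,0) top-left  bias=+0
  edge (6, 6)→(12, 10): d=(6,4) right/bottom  bias=-1
    (2,3)@(5, 7): e=[2,4,10] → X
    (3,3)@(7, 7): e=[10,4,2] → X
    (4,3)@(9, 7): e=[18,4,-6] → .
    (2,4)@(5, 9): e=[-18,12,22] → .
    (3,4)@(7, 9): e=[-10,12,14] → .
  covered (2 px):
    . . . . . . . . . .
    . . . . . . . . . .
    . . . . . . . . . .
    . . X X . . . . . .
    . . . . . . . . . .
    . . . . . . . . . .
T2:
  2·area = 18  (B↔C swapped to make it positive)
  edge (12, 2)→(15, 3): d=(3,1) right/bottom  bias=-1
  edge (15, 3)→(18, 10): d=(3,7) right/bottom  bias=-1
  edge (18, 10)→(12, 2): d=(-6,-8) top-left  bias=+0
    (4,0)@(9, 1): e=[0,36,-18] → .  [on edge]
    (6,1)@(13, 3): e=[2,14,2] → X
    (7,1)@(15, 3): e=[0,0,18] → .  [on edge]
    (6,2)@(13, 5): e=[8,20,-10] → .
    (7,2)@(15, 5): e=[6,6,6] → X
    (8,2)@(17, 5): e=[4,-8,22] → .
    (7,3)@(15, 7): e=[12,12,-6] → .
  covered (2 px):
    . . . . . . . . . .
    . . . . . . X . . .
    . . . . . . . X . .
    . . . . . . . . . .
    . . . . . . . . . .
    . . . . . . . . . .
T3:
  2·area = 24  (B↔C swapped to make it positive)
  edge (18, 0)→(6, 6): d=(-12,6) right/bottom  bias=-1
  edge (6, 6)→(2, 6): d=(-4,0) right/bottom  bias=-1
  edge (2, 6)→(18, 0): d=(16,-6) top-left  bias=+0
    (5,1)@(11, 3): e=[6,12,6] → X
    (6,1)@(13, 3): e=[-6,12,18] → .
    (2,2)@(5, 5): e=[18,4,2] → X
    (3,2)@(7, 5): e=[6,4,14] → X
    (4,2)@(9, 5): e=[-6,4,26] → .
    (5,2)@(11, 5): e=[-18,4,38] → .
    (2,3)@(5, 7): e=[-6,-4,34] → .
    (3,3)@(7, 7): e=[-18,-4,46] → .
  covered (3 px):
    . . . . . . . . . .
    . . . . . X . . . .
    . . X X . . . . . .
    . . . . . . . . . .
    . . . . . . . . . .
    . . . . . . . . . .

Final: 10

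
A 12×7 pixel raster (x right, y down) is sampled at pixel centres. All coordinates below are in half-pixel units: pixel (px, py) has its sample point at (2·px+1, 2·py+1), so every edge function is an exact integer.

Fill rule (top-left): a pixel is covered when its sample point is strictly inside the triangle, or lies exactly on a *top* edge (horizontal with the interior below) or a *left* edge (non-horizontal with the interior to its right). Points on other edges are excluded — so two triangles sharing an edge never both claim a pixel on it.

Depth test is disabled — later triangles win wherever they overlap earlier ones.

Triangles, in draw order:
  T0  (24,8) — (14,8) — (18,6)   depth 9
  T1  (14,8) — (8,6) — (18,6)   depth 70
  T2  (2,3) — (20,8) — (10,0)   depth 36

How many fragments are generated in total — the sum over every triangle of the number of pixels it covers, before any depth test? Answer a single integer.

T0:
  2·area = 20
  edge (24, 8)→(14, 8): d=(-10,0) right/bottom  bias=-1
  edge (14, 8)→(18, 6): d=(4,-2) top-left  bias=+0
  edge (18, 6)→(24, 8): d=(6,2) right/bottom  bias=-1
    (1,0)@(3, 1): e=[70,-50,0] → .  [on edge]
    (4,1)@(9, 3): e=[50,-30,0] → .  [on edge]
    (7,2)@(15, 5): e=[30,-10,0] → .  [on edge]
    (8,3)@(17, 7): e=[10,2,8] → X
    (9,3)@(19, 7): e=[10,6,4] → X
    (10,3)@(21, 7): e=[10,10,0] → .  [on edge]
    (8,4)@(17, 9): e=[-10,10,20] → .
    (9,4)@(19, 9): e=[-10,14,16] → .
  covered (2 px):
    . . . . . . . . . . . .
    . . . . . . . . . . . .
    . . . . . . . . . . . .
    . . . . . . . . X X . .
    . . . . . . . . . . . .
    . . . . . . . . . . . .
    . . . . . . . . . . . .
T1:
  2·area = 20
  edge (14, 8)→(8, 6): d=(-6,-2) top-left  bias=+0
  edge (8, 6)→(18, 6): d=(10,0) top-left  bias=+0
  edge (18, 6)→(14, 8): d=(-4,2) right/bottom  bias=-1
    (2,2)@(5, 5): e=[0,-10,30] → .  [on edge]
    (5,3)@(11, 7): e=[0,10,10] → X  [on edge]
    (6,3)@(13, 7): e=[4,10,6] → X
    (7,3)@(15, 7): e=[8,10,2] → X
    (8,3)@(17, 7): e=[12,10,-2] → .
    (5,4)@(11, 9): e=[-12,30,2] → .
    (6,4)@(13, 9): e=[-8,30,-2] → .
    (7,4)@(15, 9): e=[-4,30,-6] → .
    (8,4)@(17, 9): e=[0,30,-10] → .  [on edge]
    (11,5)@(23, 11): e=[0,50,-30] → .  [on edge]
  covered (3 px):
    . . . . . . . . . . . .
    . . . . . . . . . . . .
    . . . . . . . . . . . .
    . . . . . X X X . . . .
    . . . . . . . . . . . .
    . . . . . . . . . . . .
    . . . . . . . . . . . .
T2:
  2·area = 94  (B↔C swapped to make it positive)
  edge (2, 3)→(10, 0): d=(8,-3) top-left  bias=+0
  edge (10, 0)→(20, 8): d=(10,8) right/bottom  bias=-1
  edge (20, 8)→(2, 3): d=(-18,-5) top-left  bias=+0
    (4,0)@(9, 1): e=[5,18,71] → X
    (5,0)@(11, 1): e=[11,2,81] → X
    (6,0)@(13, 1): e=[17,-14,91] → .
    (1,1)@(3, 3): e=[3,86,5] → X
    (2,1)@(5, 3): e=[9,70,15] → X
    (3,1)@(7, 3): e=[15,54,25] → X
    (6,1)@(13, 3): e=[33,6,55] → X
    (7,1)@(15, 3): e=[39,-10,65] → .
    (1,2)@(3, 5): e=[19,106,-31] → .
    (2,2)@(5, 5): e=[25,90,-21] → .
    (3,2)@(7, 5): e=[31,74,-11] → .
    (4,2)@(9, 5): e=[37,58,-1] → .
  covered (12 px):
    . . . . X X . . . . . .
    . X X X X X X . . . . .
    . . . . . X X X . . . .
    . . . . . . . . X . . .
    . . . . . . . . . . . .
    . . . . . . . . . . . .
    . . . . . . . . . . . .

Result: 17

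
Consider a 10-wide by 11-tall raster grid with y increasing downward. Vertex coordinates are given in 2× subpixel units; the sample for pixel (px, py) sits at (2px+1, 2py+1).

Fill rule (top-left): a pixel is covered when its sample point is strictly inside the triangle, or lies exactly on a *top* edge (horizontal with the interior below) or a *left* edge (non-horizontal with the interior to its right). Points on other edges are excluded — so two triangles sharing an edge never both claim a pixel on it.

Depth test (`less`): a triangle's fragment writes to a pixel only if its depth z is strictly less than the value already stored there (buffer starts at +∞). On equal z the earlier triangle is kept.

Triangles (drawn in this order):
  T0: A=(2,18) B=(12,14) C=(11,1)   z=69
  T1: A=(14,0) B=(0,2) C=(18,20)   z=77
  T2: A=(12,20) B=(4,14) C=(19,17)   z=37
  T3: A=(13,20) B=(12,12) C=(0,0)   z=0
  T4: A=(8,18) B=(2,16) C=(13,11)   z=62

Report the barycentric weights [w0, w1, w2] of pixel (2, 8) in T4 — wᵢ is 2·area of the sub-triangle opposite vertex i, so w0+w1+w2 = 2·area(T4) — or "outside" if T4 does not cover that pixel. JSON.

T0:
  2·area = 134  (B↔C swapped to make it positive)
  edge (2, 18)→(11, 1): d=(9,-17) top-left  bias=+0
  edge (11, 1)→(12, 14): d=(1,13) right/bottom  bias=-1
  edge (12, 14)→(2, 18): d=(-10,4) right/bottom  bias=-1
    (5,0)@(11, 1): e=[0,0,134] → ·  [on edge]
    (5,1)@(11, 3): e=[18,2,114] → #
    (6,1)@(13, 3): e=[52,-24,106] → ·
    (4,2)@(9, 5): e=[2,30,102] → #
    (6,2)@(13, 5): e=[70,-22,86] → ·
    (4,3)@(9, 7): e=[20,32,82] → #
    (6,3)@(13, 7): e=[88,-20,66] → ·
    (3,4)@(7, 9): e=[4,60,70] → #
    (6,4)@(13, 9): e=[106,-18,46] → ·
    (3,5)@(7, 11): e=[22,62,50] → #
    (6,5)@(13, 11): e=[124,-16,26] → ·
    (2,6)@(5, 13): e=[6,90,38] → #
  covered (19 px):
    · · · · · · · · · ·
    · · · · · # · · · ·
    · · · · # # · · · ·
    · · · · # # · · · ·
    · · · # # # · · · ·
    · · · # # # · · · ·
    · · # # # # · · · ·
    · · # # # · · · · ·
    · # · · · · · · · ·
    · · · · · · · · · ·
    · · · · · · · · · ·
T1:
  2·area = 288  (B↔C swapped to make it positive)
  edge (14, 0)→(18, 20): d=(4,20) right/bottom  bias=-1
  edge (18, 20)→(0, 2): d=(-18,-18) top-left  bias=+0
  edge (0, 2)→(14, 0): d=(14,-2) top-left  bias=+0
    (3,0)@(7, 1): e=[144,144,0] → #  [on edge]
    (4,0)@(9, 1): e=[104,180,4] → #
    (5,0)@(11, 1): e=[64,216,8] → #
    (6,0)@(13, 1): e=[24,252,12] → #
    (7,0)@(15, 1): e=[-16,288,16] → ·
    (0,1)@(1, 3): e=[272,0,16] → #  [on edge]
    (1,1)@(3, 3): e=[232,36,20] → #
    (2,1)@(5, 3): e=[192,72,24] → #
    (7,1)@(15, 3): e=[-8,252,44] → ·
    (0,2)@(1, 5): e=[280,-36,44] → ·
    (1,2)@(3, 5): e=[240,0,48] → #  [on edge]
    (7,2)@(15, 5): e=[0,216,72] → ·  [on edge]
    (2,3)@(5, 7): e=[208,0,80] → #  [on edge]
    (3,4)@(7, 9): e=[176,0,112] → #  [on edge]
    (4,5)@(9, 11): e=[144,0,144] → #  [on edge]
    (5,6)@(11, 13): e=[112,0,176] → #  [on edge]
    (6,7)@(13, 15): e=[80,0,208] → #  [on edge]
    (8,7)@(17, 15): e=[0,72,216] → ·  [on edge]
    (7,8)@(15, 17): e=[48,0,240] → #  [on edge]
    (8,9)@(17, 19): e=[16,0,272] → #  [on edge]
    (9,10)@(19, 21): e=[-16,0,304] → ·  [on edge]
  covered (40 px):
    · · · # # # # · · ·
    # # # # # # # · · ·
    · # # # # # # · · ·
    · · # # # # # # · ·
    · · · # # # # # · ·
    · · · · # # # # · ·
    · · · · · # # # · ·
    · · · · · · # # · ·
    · · · · · · · # # ·
    · · · · · · · · # ·
    · · · · · · · · · ·
T2:
  2·area = 66
  edge (12, 20)→(4, 14): d=(-8,-6) top-left  bias=+0
  edge (4, 14)→(19, 17): d=(15,3) right/bottom  bias=-1
  edge (19, 17)→(12, 20): d=(-7,3) right/bottom  bias=-1
    (3,7)@(7, 15): e=[10,6,50] → #
    (4,7)@(9, 15): e=[22,0,44] → ·  [on edge]
    (3,8)@(7, 17): e=[-6,36,36] → ·
    (4,8)@(9, 17): e=[6,30,30] → #
    (5,8)@(11, 17): e=[18,24,24] → #
    (6,8)@(13, 17): e=[30,18,18] → #
    (7,8)@(15, 17): e=[42,12,12] → #
    (8,8)@(17, 17): e=[54,6,6] → #
    (9,8)@(19, 17): e=[66,0,0] → ·  [on edge]
    (4,9)@(9, 19): e=[-10,60,16] → ·
    (5,9)@(11, 19): e=[2,54,10] → #
    (7,9)@(15, 19): e=[26,42,-2] → ·
  covered (8 px):
    · · · · · · · · · ·
    · · · · · · · · · ·
    · · · · · · · · · ·
    · · · · · · · · · ·
    · · · · · · · · · ·
    · · · · · · · · · ·
    · · · · · · · · · ·
    · · · # · · · · · ·
    · · · · # # # # # ·
    · · · · · # # · · ·
    · · · · · · · · · ·
T3:
  2·area = 84  (B↔C swapped to make it positive)
  edge (13, 20)→(0, 0): d=(-13,-20) top-left  bias=+0
  edge (0, 0)→(12, 12): d=(12,12) right/bottom  bias=-1
  edge (12, 12)→(13, 20): d=(1,8) right/bottom  bias=-1
    (0,0)@(1, 1): e=[7,0,77] → ·  [on edge]
    (1,1)@(3, 3): e=[21,0,63] → ·  [on edge]
    (2,2)@(5, 5): e=[35,0,49] → ·  [on edge]
    (2,3)@(5, 7): e=[9,24,51] → #
    (3,3)@(7, 7): e=[49,0,35] → ·  [on edge]
    (2,4)@(5, 9): e=[-17,48,53] → ·
    (3,4)@(7, 9): e=[23,24,37] → #
    (4,4)@(9, 9): e=[63,0,21] → ·  [on edge]
    (3,5)@(7, 11): e=[-3,48,39] → ·
    (4,5)@(9, 11): e=[37,24,23] → #
    (5,5)@(11, 11): e=[77,0,7] → ·  [on edge]
    (4,6)@(9, 13): e=[11,48,25] → #
    (6,6)@(13, 13): e=[91,0,-7] → ·  [on edge]
    (7,7)@(15, 15): e=[105,0,-21] → ·  [on edge]
    (8,8)@(17, 17): e=[119,0,-35] → ·  [on edge]
    (9,9)@(19, 19): e=[133,0,-49] → ·  [on edge]
  covered (6 px):
    · · · · · · · · · ·
    · · · · · · · · · ·
    · · · · · · · · · ·
    · · # · · · · · · ·
    · · · # · · · · · ·
    · · · · # · · · · ·
    · · · · # # · · · ·
    · · · · · # · · · ·
    · · · · · · · · · ·
    · · · · · · · · · ·
    · · · · · · · · · ·
T4:
  2·area = 52
  edge (8, 18)→(2, 16): d=(-6,-2) top-left  bias=+0
  edge (2, 16)→(13, 11): d=(11,-5) top-left  bias=+0
  edge (13, 11)→(8, 18): d=(-5,7) right/bottom  bias=-1
    (6,5)@(13, 11): e=[52,0,0] → ·  [on edge]
    (4,6)@(9, 13): e=[32,2,18] → #
    (5,6)@(11, 13): e=[36,12,4] → #
    (6,6)@(13, 13): e=[40,22,-10] → ·
    (2,7)@(5, 15): e=[12,4,36] → #
    (3,7)@(7, 15): e=[16,14,22] → #
    (5,7)@(11, 15): e=[24,34,-6] → ·
    (2,8)@(5, 17): e=[0,26,26] → #  [on edge]
    (4,8)@(9, 17): e=[8,46,-2] → ·
    (2,9)@(5, 19): e=[-12,48,16] → ·
    (3,9)@(7, 19): e=[-8,58,2] → ·
    (5,9)@(11, 19): e=[0,78,-26] → ·  [on edge]
    (8,10)@(17, 21): e=[0,130,-78] → ·  [on edge]
  covered (7 px):
    · · · · · · · · · ·
    · · · · · · · · · ·
    · · · · · · · · · ·
    · · · · · · · · · ·
    · · · · · · · · · ·
    · · · · · · · · · ·
    · · · · # # · · · ·
    · · # # # · · · · ·
    · · # # · · · · · ·
    · · · · · · · · · ·
    · · · · · · · · · ·

Final: [26,26,0]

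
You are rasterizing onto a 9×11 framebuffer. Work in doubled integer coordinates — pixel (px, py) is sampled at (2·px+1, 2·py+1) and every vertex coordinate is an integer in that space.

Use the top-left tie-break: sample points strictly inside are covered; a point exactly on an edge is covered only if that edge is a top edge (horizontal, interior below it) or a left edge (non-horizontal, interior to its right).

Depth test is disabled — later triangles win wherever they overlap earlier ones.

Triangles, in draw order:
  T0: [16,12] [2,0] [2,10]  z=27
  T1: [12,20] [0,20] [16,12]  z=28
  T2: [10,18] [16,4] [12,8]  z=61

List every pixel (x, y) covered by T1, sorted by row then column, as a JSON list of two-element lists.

T0:
  2·area = 140  (B↔C swapped to make it positive)
  edge (16, 12)→(2, 10): d=(-14,-2) top-left  bias=+0
  edge (2, 10)→(2, 0): d=(0,-10) top-left  bias=+0
  edge (2, 0)→(16, 12): d=(14,12) right/bottom  bias=-1
    (1,0)@(3, 1): e=[128,10,2] → █
    (2,0)@(5, 1): e=[132,30,-22] → ·
    (1,1)@(3, 3): e=[100,10,30] → █
    (2,1)@(5, 3): e=[104,30,6] → █
    (3,1)@(7, 3): e=[108,50,-18] → ·
    (1,2)@(3, 5): e=[72,10,58] → █
    (3,2)@(7, 5): e=[80,50,10] → █
    (4,2)@(9, 5): e=[84,70,-14] → ·
    (1,3)@(3, 7): e=[44,10,86] → █
    (4,3)@(9, 7): e=[56,70,14] → █
    (5,3)@(11, 7): e=[60,90,-10] → ·
    (1,4)@(3, 9): e=[16,10,114] → █
    (4,5)@(9, 11): e=[0,70,70] → █  [on edge]
  covered (18 px):
    · █ · · · · · · ·
    · █ █ · · · · · ·
    · █ █ █ · · · · ·
    · █ █ █ █ · · · ·
    · █ █ █ █ █ · · ·
    · · · · █ █ █ · ·
    · · · · · · · · ·
    · · · · · · · · ·
    · · · · · · · · ·
    · · · · · · · · ·
    · · · · · · · · ·
T1:
  2·area = 96
  edge (12, 20)→(0, 20): d=(-12,0) right/bottom  bias=-1
  edge (0, 20)→(16, 12): d=(16,-8) top-left  bias=+0
  edge (16, 12)→(12, 20): d=(-4,8) right/bottom  bias=-1
    (7,6)@(15, 13): e=[84,8,4] → █
    (8,6)@(17, 13): e=[84,24,-12] → ·
    (5,7)@(11, 15): e=[60,8,28] → █
    (6,7)@(13, 15): e=[60,24,12] → █
    (7,7)@(15, 15): e=[60,40,-4] → ·
    (3,8)@(7, 17): e=[36,8,52] → █
    (4,8)@(9, 17): e=[36,24,36] → █
    (7,8)@(15, 17): e=[36,72,-12] → ·
    (1,9)@(3, 19): e=[12,8,76] → █
    (2,9)@(5, 19): e=[12,24,60] → █
    (6,9)@(13, 19): e=[12,88,-4] → ·
    (1,10)@(3, 21): e=[-12,40,68] → ·
  covered (12 px):
    · · · · · · · · ·
    · · · · · · · · ·
    · · · · · · · · ·
    · · · · · · · · ·
    · · · · · · · · ·
    · · · · · · · · ·
    · · · · · · · █ ·
    · · · · · █ █ · ·
    · · · █ █ █ █ · ·
    · █ █ █ █ █ · · ·
    · · · · · · · · ·
T2:
  2·area = 32  (B↔C swapped to make it positive)
  edge (10, 18)→(12, 8): d=(2,-10) top-left  bias=+0
  edge (12, 8)→(16, 4): d=(4,-4) top-left  bias=+0
  edge (16, 4)→(10, 18): d=(-6,14) right/bottom  bias=-1
    (6,1)@(13, 3): e=[0,-16,48] → ·  [on edge]
    (8,1)@(17, 3): e=[40,0,-8] → ·  [on edge]
    (7,2)@(15, 5): e=[24,0,8] → █  [on edge]
    (8,2)@(17, 5): e=[44,8,-20] → ·
    (6,3)@(13, 7): e=[8,0,24] → █  [on edge]
    (7,3)@(15, 7): e=[28,8,-4] → ·
    (5,4)@(11, 9): e=[-8,0,40] → ·  [on edge]
    (6,4)@(13, 9): e=[12,8,12] → █
    (7,4)@(15, 9): e=[32,16,-16] → ·
    (4,5)@(9, 11): e=[-24,0,56] → ·  [on edge]
    (6,5)@(13, 11): e=[16,16,0] → ·  [on edge]
    (3,6)@(7, 13): e=[-40,0,72] → ·  [on edge]
    (5,6)@(11, 13): e=[0,16,16] → █  [on edge]
    (2,7)@(5, 15): e=[-56,0,88] → ·  [on edge]
    (1,8)@(3, 17): e=[-72,0,104] → ·  [on edge]
    (0,9)@(1, 19): e=[-88,0,120] → ·  [on edge]
  covered (5 px):
    · · · · · · · · ·
    · · · · · · · · ·
    · · · · · · · █ ·
    · · · · · · █ · ·
    · · · · · · █ · ·
    · · · · · · · · ·
    · · · · · █ · · ·
    · · · · · █ · · ·
    · · · · · · · · ·
    · · · · · · · · ·
    · · · · · · · · ·

Result: [[7,6],[5,7],[6,7],[3,8],[4,8],[5,8],[6,8],[1,9],[2,9],[3,9],[4,9],[5,9]]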